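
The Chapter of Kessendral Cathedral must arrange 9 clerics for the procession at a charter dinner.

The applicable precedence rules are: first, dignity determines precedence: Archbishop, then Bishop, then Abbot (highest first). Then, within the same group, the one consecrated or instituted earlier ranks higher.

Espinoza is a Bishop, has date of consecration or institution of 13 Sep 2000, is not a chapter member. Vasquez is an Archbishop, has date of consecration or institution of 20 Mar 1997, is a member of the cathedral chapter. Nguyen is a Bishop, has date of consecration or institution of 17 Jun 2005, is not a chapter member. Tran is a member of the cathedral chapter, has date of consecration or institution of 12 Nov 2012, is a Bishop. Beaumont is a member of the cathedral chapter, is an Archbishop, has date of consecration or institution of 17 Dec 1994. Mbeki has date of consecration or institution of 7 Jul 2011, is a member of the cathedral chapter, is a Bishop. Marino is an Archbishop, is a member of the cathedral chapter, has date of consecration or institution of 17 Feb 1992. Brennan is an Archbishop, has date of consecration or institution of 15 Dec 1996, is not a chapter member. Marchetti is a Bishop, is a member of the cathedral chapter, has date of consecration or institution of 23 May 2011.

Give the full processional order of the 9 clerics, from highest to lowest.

Marino, Beaumont, Brennan, Vasquez, Espinoza, Nguyen, Marchetti, Mbeki, Tran

By dignity: Marino, Beaumont, Brennan and Vasquez (Archbishop); then Espinoza, Nguyen, Marchetti, Mbeki and Tran (Bishop).
Among Marino, Beaumont, Brennan and Vasquez, by date of consecration or institution (earlier first): Marino (17 Feb 1992) before Beaumont (17 Dec 1994) before Brennan (15 Dec 1996) before Vasquez (20 Mar 1997).
Among Espinoza, Nguyen, Marchetti, Mbeki and Tran, by date of consecration or institution (earlier first): Espinoza (13 Sep 2000) before Nguyen (17 Jun 2005) before Marchetti (23 May 2011) before Mbeki (7 Jul 2011) before Tran (12 Nov 2012).
Full order: Marino, Beaumont, Brennan, Vasquez, Espinoza, Nguyen, Marchetti, Mbeki, Tran.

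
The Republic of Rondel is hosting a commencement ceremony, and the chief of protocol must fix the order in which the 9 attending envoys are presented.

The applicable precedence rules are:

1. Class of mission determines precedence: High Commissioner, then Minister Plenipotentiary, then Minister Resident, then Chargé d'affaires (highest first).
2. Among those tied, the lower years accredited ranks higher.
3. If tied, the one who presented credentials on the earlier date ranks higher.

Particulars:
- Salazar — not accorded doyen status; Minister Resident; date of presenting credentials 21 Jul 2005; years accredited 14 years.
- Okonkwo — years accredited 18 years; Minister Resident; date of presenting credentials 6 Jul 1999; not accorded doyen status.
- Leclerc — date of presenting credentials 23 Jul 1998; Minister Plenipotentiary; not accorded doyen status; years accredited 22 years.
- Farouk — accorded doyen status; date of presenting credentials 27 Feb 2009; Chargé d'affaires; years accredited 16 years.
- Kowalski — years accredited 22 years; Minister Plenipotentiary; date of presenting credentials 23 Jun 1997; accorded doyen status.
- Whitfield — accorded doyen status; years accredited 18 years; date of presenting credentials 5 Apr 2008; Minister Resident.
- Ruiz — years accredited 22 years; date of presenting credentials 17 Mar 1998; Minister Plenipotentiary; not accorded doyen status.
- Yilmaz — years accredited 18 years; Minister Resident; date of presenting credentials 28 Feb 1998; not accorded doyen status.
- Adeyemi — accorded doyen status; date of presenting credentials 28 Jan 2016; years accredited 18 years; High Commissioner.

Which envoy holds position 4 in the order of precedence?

By class of mission: Adeyemi (High Commissioner); then Kowalski, Ruiz and Leclerc (Minister Plenipotentiary); then Salazar, Yilmaz, Okonkwo and Whitfield (Minister Resident); then Farouk (Chargé d'affaires).
Kowalski, Ruiz and Leclerc all have years accredited 22 years, so the next rule applies.
Among Kowalski, Ruiz and Leclerc, by date of presenting credentials (earlier first): Kowalski (23 Jun 1997) before Ruiz (17 Mar 1998) before Leclerc (23 Jul 1998).
Among Salazar, Yilmaz, Okonkwo and Whitfield, by years accredited (lower first): Salazar (14 years) before Yilmaz, Okonkwo and Whitfield (18 years).
Among Yilmaz, Okonkwo and Whitfield, by date of presenting credentials (earlier first): Yilmaz (28 Feb 1998) before Okonkwo (6 Jul 1999) before Whitfield (5 Apr 2008).
Order: Adeyemi, Kowalski, Ruiz, Leclerc, Salazar, Yilmaz, Okonkwo, Whitfield, Farouk.

Leclerc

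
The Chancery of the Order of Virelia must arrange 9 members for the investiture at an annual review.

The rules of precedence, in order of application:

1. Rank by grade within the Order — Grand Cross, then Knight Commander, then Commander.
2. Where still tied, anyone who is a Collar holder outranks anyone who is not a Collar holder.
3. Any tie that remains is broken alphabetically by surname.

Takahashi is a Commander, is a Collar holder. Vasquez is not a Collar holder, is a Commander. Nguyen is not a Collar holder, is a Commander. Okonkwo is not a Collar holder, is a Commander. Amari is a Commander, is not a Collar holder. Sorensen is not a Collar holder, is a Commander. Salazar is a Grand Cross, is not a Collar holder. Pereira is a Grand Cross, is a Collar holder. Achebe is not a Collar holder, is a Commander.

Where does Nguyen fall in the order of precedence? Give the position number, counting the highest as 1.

6

By grade within the Order: Pereira and Salazar (Grand Cross); then Takahashi, Achebe, Amari, Nguyen, Okonkwo, Sorensen and Vasquez (Commander).
Among Pereira and Salazar, a Collar holder before not a Collar holder: Pereira (a Collar holder) before Salazar (not a Collar holder).
Among Takahashi, Achebe, Amari, Nguyen, Okonkwo, Sorensen and Vasquez, a Collar holder before not a Collar holder: Takahashi (a Collar holder) before Achebe, Amari, Nguyen, Okonkwo, Sorensen and Vasquez (not a Collar holder).
Among Achebe, Amari, Nguyen, Okonkwo, Sorensen and Vasquez, alphabetically by surname: Achebe before Amari before Nguyen before Okonkwo before Sorensen before Vasquez.
Order: Pereira, Salazar, Takahashi, Achebe, Amari, Nguyen, Okonkwo, Sorensen, Vasquez. So position 6.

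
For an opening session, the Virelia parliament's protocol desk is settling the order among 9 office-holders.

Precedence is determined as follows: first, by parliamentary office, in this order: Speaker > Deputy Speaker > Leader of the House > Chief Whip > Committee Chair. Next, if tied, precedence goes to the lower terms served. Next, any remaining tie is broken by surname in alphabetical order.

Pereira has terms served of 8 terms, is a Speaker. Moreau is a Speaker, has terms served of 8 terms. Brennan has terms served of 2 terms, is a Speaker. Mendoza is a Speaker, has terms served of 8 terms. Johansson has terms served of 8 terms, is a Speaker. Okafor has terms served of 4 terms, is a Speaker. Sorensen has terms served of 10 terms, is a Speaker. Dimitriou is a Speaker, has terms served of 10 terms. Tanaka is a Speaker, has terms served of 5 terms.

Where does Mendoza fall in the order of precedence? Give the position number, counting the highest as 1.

By parliamentary office: Brennan, Okafor, Tanaka, Johansson, Mendoza, Moreau, Pereira, Dimitriou and Sorensen (Speaker).
Among Brennan, Okafor, Tanaka, Johansson, Mendoza, Moreau, Pereira, Dimitriou and Sorensen, by terms served (lower first): Brennan (2 terms) before Okafor (4 terms) before Tanaka (5 terms) before Johansson, Mendoza, Moreau and Pereira (8 terms) before Dimitriou and Sorensen (10 terms).
Among Johansson, Mendoza, Moreau and Pereira, alphabetically by surname: Johansson before Mendoza before Moreau before Pereira.
Among Dimitriou and Sorensen, alphabetically by surname: Dimitriou before Sorensen.
Order: Brennan, Okafor, Tanaka, Johansson, Mendoza, Moreau, Pereira, Dimitriou, Sorensen. So position 5.

5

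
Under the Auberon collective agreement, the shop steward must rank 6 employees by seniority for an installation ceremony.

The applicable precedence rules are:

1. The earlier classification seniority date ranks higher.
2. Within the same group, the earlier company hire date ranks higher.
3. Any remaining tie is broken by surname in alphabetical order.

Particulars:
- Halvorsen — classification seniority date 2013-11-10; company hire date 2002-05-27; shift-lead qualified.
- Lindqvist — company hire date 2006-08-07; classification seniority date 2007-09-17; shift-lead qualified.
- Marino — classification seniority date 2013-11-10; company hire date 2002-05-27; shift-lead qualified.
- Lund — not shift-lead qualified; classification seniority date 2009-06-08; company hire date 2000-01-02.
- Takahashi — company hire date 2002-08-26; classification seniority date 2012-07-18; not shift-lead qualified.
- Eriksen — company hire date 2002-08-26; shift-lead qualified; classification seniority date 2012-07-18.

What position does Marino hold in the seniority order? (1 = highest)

By classification seniority date (earlier first): Lindqvist (2007-09-17); then Lund (2009-06-08); then Eriksen and Takahashi (both 2012-07-18); then Halvorsen and Marino (both 2013-11-10).
Eriksen and Takahashi both have company hire date 2002-08-26, so the next rule applies.
Among Eriksen and Takahashi, alphabetically by surname: Eriksen before Takahashi.
Halvorsen and Marino both have company hire date 2002-05-27, so the next rule applies.
Among Halvorsen and Marino, alphabetically by surname: Halvorsen before Marino.
Order: Lindqvist, Lund, Eriksen, Takahashi, Halvorsen, Marino. So position 6.

6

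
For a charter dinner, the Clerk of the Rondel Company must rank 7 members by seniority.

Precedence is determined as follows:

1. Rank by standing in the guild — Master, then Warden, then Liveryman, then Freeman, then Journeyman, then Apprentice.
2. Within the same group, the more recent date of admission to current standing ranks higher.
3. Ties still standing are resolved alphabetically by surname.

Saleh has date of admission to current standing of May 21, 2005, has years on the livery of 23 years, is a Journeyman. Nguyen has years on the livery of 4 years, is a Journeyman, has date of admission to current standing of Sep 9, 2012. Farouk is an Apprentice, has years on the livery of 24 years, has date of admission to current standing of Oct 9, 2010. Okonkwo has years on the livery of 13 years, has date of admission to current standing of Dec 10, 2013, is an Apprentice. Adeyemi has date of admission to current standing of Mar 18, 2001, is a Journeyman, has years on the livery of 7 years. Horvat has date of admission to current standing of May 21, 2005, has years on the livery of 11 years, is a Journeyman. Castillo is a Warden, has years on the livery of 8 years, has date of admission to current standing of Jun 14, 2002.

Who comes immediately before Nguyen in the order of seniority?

Castillo

By standing in the guild: Castillo (Warden); then Nguyen, Horvat, Saleh and Adeyemi (Journeyman); then Okonkwo and Farouk (Apprentice).
Among Nguyen, Horvat, Saleh and Adeyemi, by date of admission to current standing (later first): Nguyen (Sep 9, 2012) before Horvat and Saleh (May 21, 2005) before Adeyemi (Mar 18, 2001).
Among Horvat and Saleh, alphabetically by surname: Horvat before Saleh.
Among Okonkwo and Farouk, by date of admission to current standing (later first): Okonkwo (Dec 10, 2013) before Farouk (Oct 9, 2010).
Order: Castillo, Nguyen, Horvat, Saleh, Adeyemi, Okonkwo, Farouk.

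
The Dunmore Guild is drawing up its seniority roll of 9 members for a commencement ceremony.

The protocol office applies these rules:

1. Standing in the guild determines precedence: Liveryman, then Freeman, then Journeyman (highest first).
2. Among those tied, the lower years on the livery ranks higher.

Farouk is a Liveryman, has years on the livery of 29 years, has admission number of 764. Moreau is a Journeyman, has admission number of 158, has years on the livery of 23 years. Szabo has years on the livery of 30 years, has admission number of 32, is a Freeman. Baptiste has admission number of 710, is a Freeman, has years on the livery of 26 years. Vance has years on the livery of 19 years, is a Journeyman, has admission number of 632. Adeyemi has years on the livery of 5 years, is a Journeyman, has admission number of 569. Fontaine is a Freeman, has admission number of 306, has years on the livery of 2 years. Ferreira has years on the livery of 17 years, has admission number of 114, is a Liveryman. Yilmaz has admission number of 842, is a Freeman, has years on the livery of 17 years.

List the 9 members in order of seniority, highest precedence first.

By standing in the guild: Ferreira and Farouk (Liveryman); then Fontaine, Yilmaz, Baptiste and Szabo (Freeman); then Adeyemi, Vance and Moreau (Journeyman).
Among Ferreira and Farouk, by years on the livery (lower first): Ferreira (17 years) before Farouk (29 years).
Among Fontaine, Yilmaz, Baptiste and Szabo, by years on the livery (lower first): Fontaine (2 years) before Yilmaz (17 years) before Baptiste (26 years) before Szabo (30 years).
Among Adeyemi, Vance and Moreau, by years on the livery (lower first): Adeyemi (5 years) before Vance (19 years) before Moreau (23 years).
Full order: Ferreira, Farouk, Fontaine, Yilmaz, Baptiste, Szabo, Adeyemi, Vance, Moreau.

Ferreira, Farouk, Fontaine, Yilmaz, Baptiste, Szabo, Adeyemi, Vance, Moreau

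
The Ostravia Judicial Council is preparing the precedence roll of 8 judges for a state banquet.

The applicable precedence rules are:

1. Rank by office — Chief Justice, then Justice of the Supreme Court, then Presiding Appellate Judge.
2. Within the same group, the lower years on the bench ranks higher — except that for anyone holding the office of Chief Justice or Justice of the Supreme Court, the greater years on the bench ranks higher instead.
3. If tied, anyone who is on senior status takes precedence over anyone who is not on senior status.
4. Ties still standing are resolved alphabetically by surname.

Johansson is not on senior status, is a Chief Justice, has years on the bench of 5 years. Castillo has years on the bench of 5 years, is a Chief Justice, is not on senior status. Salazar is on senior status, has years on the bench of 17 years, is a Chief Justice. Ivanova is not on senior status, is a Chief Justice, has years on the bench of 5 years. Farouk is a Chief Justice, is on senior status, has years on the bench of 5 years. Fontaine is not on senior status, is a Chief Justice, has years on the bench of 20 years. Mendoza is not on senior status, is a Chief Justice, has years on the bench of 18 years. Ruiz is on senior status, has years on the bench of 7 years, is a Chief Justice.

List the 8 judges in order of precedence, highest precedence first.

Fontaine, Mendoza, Salazar, Ruiz, Farouk, Castillo, Ivanova, Johansson

By office: Fontaine, Mendoza, Salazar, Ruiz, Farouk, Castillo, Ivanova and Johansson (Chief Justice).
Among Fontaine, Mendoza, Salazar, Ruiz, Farouk, Castillo, Ivanova and Johansson, by years on the bench (higher first) (reversed rule for this group): Fontaine (20 years) before Mendoza (18 years) before Salazar (17 years) before Ruiz (7 years) before Farouk, Castillo, Ivanova and Johansson (5 years).
Among Farouk, Castillo, Ivanova and Johansson, on senior status before not on senior status: Farouk (on senior status) before Castillo, Ivanova and Johansson (not on senior status).
Among Castillo, Ivanova and Johansson, alphabetically by surname: Castillo before Ivanova before Johansson.
Full order: Fontaine, Mendoza, Salazar, Ruiz, Farouk, Castillo, Ivanova, Johansson.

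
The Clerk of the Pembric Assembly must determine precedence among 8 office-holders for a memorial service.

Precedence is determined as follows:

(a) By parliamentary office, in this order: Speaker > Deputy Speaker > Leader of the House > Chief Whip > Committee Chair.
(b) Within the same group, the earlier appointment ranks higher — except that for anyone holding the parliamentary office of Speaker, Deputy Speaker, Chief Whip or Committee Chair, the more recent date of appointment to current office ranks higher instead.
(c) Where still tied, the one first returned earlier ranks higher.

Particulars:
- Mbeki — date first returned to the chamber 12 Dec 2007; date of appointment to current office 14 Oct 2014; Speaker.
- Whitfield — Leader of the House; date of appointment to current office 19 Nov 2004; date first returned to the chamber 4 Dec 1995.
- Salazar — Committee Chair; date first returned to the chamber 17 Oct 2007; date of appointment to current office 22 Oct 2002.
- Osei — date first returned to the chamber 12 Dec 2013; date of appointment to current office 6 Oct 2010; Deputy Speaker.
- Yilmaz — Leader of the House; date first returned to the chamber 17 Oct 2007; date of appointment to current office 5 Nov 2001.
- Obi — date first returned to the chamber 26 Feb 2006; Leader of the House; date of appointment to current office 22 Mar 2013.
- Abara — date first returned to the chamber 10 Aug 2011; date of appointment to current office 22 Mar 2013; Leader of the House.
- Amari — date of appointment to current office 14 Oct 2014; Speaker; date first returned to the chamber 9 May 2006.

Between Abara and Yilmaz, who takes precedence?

By parliamentary office: Amari and Mbeki (Speaker); then Osei (Deputy Speaker); then Yilmaz, Whitfield, Obi and Abara (Leader of the House); then Salazar (Committee Chair).
Amari and Mbeki both have date of appointment to current office 14 Oct 2014, so the next rule applies.
Among Amari and Mbeki, by date first returned to the chamber (earlier first): Amari (9 May 2006) before Mbeki (12 Dec 2007).
Among Yilmaz, Whitfield, Obi and Abara, by date of appointment to current office (earlier first): Yilmaz (5 Nov 2001) before Whitfield (19 Nov 2004) before Obi and Abara (22 Mar 2013).
Among Obi and Abara, by date first returned to the chamber (earlier first): Obi (26 Feb 2006) before Abara (10 Aug 2011).
So Yilmaz takes precedence.

Yilmaz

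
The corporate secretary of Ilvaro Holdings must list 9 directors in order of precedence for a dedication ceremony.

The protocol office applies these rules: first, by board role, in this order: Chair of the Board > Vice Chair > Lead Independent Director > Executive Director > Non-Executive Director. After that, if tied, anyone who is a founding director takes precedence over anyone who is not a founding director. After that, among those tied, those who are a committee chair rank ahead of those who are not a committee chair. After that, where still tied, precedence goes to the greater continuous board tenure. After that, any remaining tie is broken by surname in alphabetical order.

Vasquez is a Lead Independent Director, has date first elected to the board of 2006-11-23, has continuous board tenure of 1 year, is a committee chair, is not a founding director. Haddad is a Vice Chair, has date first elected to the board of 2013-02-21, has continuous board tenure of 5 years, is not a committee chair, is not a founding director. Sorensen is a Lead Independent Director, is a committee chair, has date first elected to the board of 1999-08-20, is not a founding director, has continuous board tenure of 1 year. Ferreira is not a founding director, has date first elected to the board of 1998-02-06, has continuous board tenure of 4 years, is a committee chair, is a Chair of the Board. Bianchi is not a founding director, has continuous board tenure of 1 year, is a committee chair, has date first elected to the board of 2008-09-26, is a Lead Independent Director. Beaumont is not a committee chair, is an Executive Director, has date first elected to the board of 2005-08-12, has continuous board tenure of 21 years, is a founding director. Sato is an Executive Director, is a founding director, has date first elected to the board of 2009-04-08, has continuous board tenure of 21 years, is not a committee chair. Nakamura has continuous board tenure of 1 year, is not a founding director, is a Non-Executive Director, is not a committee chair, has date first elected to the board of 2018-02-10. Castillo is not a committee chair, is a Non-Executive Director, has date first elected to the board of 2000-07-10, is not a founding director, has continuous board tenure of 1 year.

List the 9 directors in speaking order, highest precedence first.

Ferreira, Haddad, Bianchi, Sorensen, Vasquez, Beaumont, Sato, Castillo, Nakamura

By board role: Ferreira (Chair of the Board); then Haddad (Vice Chair); then Bianchi, Sorensen and Vasquez (Lead Independent Director); then Beaumont and Sato (Executive Director); then Castillo and Nakamura (Non-Executive Director).
Bianchi, Sorensen and Vasquez are each not a founding director, so the next rule applies.
Bianchi, Sorensen and Vasquez are each a committee chair, so the next rule applies.
Bianchi, Sorensen and Vasquez all have continuous board tenure 1 year, so the next rule applies.
Among Bianchi, Sorensen and Vasquez, alphabetically by surname: Bianchi before Sorensen before Vasquez.
Beaumont and Sato are each a founding director, so the next rule applies.
Beaumont and Sato are each not a committee chair, so the next rule applies.
Beaumont and Sato both have continuous board tenure 21 years, so the next rule applies.
Among Beaumont and Sato, alphabetically by surname: Beaumont before Sato.
Castillo and Nakamura are each not a founding director, so the next rule applies.
Castillo and Nakamura are each not a committee chair, so the next rule applies.
Castillo and Nakamura both have continuous board tenure 1 year, so the next rule applies.
Among Castillo and Nakamura, alphabetically by surname: Castillo before Nakamura.
Full order: Ferreira, Haddad, Bianchi, Sorensen, Vasquez, Beaumont, Sato, Castillo, Nakamura.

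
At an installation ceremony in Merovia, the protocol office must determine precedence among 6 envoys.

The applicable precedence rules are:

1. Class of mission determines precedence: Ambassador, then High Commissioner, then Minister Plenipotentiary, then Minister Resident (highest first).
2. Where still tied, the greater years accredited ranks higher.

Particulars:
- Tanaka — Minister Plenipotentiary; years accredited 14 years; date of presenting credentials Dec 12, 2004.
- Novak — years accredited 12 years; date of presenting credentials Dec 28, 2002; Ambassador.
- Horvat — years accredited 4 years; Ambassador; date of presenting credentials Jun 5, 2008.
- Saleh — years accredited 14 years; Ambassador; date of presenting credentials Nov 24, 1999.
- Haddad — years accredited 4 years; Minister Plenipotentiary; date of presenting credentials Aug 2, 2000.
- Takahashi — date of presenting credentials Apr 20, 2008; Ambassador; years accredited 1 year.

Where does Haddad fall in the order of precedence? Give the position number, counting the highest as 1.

6

By class of mission: Saleh, Novak, Horvat and Takahashi (Ambassador); then Tanaka and Haddad (Minister Plenipotentiary).
Among Saleh, Novak, Horvat and Takahashi, by years accredited (higher first): Saleh (14 years) before Novak (12 years) before Horvat (4 years) before Takahashi (1 year).
Among Tanaka and Haddad, by years accredited (higher first): Tanaka (14 years) before Haddad (4 years).
Order: Saleh, Novak, Horvat, Takahashi, Tanaka, Haddad. So position 6.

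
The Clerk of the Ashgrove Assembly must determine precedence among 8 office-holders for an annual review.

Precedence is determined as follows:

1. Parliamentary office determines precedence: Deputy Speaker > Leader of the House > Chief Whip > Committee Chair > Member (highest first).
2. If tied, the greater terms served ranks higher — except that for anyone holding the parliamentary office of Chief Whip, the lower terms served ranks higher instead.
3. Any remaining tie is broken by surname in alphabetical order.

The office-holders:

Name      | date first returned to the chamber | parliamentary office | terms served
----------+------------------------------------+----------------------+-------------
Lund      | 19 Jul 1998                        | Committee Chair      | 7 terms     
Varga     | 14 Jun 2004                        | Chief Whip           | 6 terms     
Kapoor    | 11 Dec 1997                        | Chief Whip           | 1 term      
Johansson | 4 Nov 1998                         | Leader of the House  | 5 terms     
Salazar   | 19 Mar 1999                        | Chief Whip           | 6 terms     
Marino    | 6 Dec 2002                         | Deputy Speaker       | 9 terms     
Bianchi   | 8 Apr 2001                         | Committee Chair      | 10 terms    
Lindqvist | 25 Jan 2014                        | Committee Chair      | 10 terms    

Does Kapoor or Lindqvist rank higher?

By parliamentary office: Marino (Deputy Speaker); then Johansson (Leader of the House); then Kapoor, Salazar and Varga (Chief Whip); then Bianchi, Lindqvist and Lund (Committee Chair).
Among Kapoor, Salazar and Varga, by terms served (lower first) (reversed rule for this group): Kapoor (1 term) before Salazar and Varga (6 terms).
Among Salazar and Varga, alphabetically by surname: Salazar before Varga.
Among Bianchi, Lindqvist and Lund, by terms served (higher first): Bianchi and Lindqvist (10 terms) before Lund (7 terms).
Among Bianchi and Lindqvist, alphabetically by surname: Bianchi before Lindqvist.
So Kapoor takes precedence.

Kapoor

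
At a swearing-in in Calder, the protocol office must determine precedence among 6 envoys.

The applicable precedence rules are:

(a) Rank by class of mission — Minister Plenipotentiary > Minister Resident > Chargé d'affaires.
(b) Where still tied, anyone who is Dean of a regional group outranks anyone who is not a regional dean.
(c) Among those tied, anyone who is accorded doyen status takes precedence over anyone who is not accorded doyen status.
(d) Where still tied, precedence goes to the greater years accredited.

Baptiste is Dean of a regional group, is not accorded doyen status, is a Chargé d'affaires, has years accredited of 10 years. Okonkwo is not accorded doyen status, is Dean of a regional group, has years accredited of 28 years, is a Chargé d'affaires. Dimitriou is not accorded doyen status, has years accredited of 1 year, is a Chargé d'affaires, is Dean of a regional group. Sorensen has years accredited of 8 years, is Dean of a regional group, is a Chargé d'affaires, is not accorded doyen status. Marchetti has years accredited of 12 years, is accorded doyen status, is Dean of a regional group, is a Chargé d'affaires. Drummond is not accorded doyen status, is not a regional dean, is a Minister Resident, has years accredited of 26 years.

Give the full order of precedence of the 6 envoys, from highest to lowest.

By class of mission: Drummond (Minister Resident); then Marchetti, Okonkwo, Baptiste, Sorensen and Dimitriou (Chargé d'affaires).
Marchetti, Okonkwo, Baptiste, Sorensen and Dimitriou are each Dean of a regional group, so the next rule applies.
Among Marchetti, Okonkwo, Baptiste, Sorensen and Dimitriou, accorded doyen status before not accorded doyen status: Marchetti (accorded doyen status) before Okonkwo, Baptiste, Sorensen and Dimitriou (not accorded doyen status).
Among Okonkwo, Baptiste, Sorensen and Dimitriou, by years accredited (higher first): Okonkwo (28 years) before Baptiste (10 years) before Sorensen (8 years) before Dimitriou (1 year).
Full order: Drummond, Marchetti, Okonkwo, Baptiste, Sorensen, Dimitriou.

Drummond, Marchetti, Okonkwo, Baptiste, Sorensen, Dimitriou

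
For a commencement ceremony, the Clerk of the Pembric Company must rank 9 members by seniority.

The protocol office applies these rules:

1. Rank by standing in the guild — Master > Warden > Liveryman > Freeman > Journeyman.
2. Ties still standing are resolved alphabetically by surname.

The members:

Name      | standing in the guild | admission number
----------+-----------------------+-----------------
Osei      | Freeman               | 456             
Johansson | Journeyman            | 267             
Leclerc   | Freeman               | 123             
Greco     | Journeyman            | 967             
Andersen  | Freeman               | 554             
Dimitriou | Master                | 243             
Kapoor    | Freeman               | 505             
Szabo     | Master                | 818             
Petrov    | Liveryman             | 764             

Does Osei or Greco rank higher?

Osei

By standing in the guild: Dimitriou and Szabo (Master); then Petrov (Liveryman); then Andersen, Kapoor, Leclerc and Osei (Freeman); then Greco and Johansson (Journeyman).
Among Dimitriou and Szabo, alphabetically by surname: Dimitriou before Szabo.
Among Andersen, Kapoor, Leclerc and Osei, alphabetically by surname: Andersen before Kapoor before Leclerc before Osei.
Among Greco and Johansson, alphabetically by surname: Greco before Johansson.
So Osei takes precedence.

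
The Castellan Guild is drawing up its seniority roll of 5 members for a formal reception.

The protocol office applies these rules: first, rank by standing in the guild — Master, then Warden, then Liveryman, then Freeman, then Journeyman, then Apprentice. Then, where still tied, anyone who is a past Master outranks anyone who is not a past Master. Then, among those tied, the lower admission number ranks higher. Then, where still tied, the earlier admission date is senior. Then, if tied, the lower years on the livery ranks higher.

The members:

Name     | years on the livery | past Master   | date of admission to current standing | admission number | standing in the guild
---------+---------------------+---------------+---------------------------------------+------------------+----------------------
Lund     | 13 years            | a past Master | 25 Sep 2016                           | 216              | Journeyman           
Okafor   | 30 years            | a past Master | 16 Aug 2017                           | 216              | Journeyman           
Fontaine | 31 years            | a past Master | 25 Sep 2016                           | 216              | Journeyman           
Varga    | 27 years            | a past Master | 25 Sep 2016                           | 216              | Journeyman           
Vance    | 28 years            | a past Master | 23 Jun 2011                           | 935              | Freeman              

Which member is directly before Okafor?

By standing in the guild: Vance (Freeman); then Lund, Varga, Fontaine and Okafor (Journeyman).
Lund, Varga, Fontaine and Okafor are each a past Master, so the next rule applies.
Lund, Varga, Fontaine and Okafor all have admission number 216, so the next rule applies.
Among Lund, Varga, Fontaine and Okafor, by date of admission to current standing (earlier first): Lund, Varga and Fontaine (25 Sep 2016) before Okafor (16 Aug 2017).
Among Lund, Varga and Fontaine, by years on the livery (lower first): Lund (13 years) before Varga (27 years) before Fontaine (31 years).
Order: Vance, Lund, Varga, Fontaine, Okafor.

Fontaine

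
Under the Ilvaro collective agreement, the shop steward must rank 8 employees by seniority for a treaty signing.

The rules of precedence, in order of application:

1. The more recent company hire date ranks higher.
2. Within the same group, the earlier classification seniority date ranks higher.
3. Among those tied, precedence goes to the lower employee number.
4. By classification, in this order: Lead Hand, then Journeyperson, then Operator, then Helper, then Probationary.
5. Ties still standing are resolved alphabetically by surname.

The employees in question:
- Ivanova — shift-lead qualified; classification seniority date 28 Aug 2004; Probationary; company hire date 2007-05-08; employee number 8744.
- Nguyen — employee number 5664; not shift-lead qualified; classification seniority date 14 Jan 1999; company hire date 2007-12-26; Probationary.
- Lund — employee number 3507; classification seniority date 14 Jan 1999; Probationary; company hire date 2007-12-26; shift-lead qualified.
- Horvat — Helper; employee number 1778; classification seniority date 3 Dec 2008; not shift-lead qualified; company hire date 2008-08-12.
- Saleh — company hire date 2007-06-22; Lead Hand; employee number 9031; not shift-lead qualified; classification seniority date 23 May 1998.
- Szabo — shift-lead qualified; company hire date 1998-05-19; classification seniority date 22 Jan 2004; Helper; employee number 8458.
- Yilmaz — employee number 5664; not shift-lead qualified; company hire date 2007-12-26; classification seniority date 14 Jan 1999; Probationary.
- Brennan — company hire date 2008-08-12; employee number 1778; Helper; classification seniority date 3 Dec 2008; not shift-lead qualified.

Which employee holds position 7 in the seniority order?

Ivanova

By company hire date (later first): Brennan and Horvat (both 2008-08-12); then Lund, Nguyen and Yilmaz (each 2007-12-26); then Saleh (2007-06-22); then Ivanova (2007-05-08); then Szabo (1998-05-19).
Brennan and Horvat both have classification seniority date 3 Dec 2008, so the next rule applies.
Brennan and Horvat both have employee number 1778, so the next rule applies.
Brennan and Horvat are each Helper, so the next rule applies.
Among Brennan and Horvat, alphabetically by surname: Brennan before Horvat.
Lund, Nguyen and Yilmaz all have classification seniority date 14 Jan 1999, so the next rule applies.
Among Lund, Nguyen and Yilmaz, by employee number (lower first): Lund (3507) before Nguyen and Yilmaz (5664).
Nguyen and Yilmaz are each Probationary, so the next rule applies.
Among Nguyen and Yilmaz, alphabetically by surname: Nguyen before Yilmaz.
Order: Brennan, Horvat, Lund, Nguyen, Yilmaz, Saleh, Ivanova, Szabo.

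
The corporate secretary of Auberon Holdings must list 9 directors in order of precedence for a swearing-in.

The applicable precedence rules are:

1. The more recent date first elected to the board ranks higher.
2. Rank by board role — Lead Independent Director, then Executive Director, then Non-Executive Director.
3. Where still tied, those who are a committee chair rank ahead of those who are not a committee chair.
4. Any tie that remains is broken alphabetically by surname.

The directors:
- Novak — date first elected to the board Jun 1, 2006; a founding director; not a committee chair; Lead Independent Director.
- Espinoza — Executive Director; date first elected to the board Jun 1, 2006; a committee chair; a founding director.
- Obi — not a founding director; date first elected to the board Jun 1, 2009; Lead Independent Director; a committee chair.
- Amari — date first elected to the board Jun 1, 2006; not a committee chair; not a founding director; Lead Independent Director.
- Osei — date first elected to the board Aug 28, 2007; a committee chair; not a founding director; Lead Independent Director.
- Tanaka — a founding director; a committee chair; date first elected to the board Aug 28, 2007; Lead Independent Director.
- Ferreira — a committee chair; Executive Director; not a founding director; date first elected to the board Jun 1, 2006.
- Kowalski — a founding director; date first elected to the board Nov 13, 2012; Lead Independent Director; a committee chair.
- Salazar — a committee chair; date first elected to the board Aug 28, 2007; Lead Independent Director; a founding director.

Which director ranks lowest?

By date first elected to the board (later first): Kowalski (Nov 13, 2012); then Obi (Jun 1, 2009); then Osei, Salazar and Tanaka (each Aug 28, 2007); then Amari, Novak, Espinoza and Ferreira (each Jun 1, 2006).
Osei, Salazar and Tanaka are each Lead Independent Director, so the next rule applies.
Osei, Salazar and Tanaka are each a committee chair, so the next rule applies.
Among Osei, Salazar and Tanaka, alphabetically by surname: Osei before Salazar before Tanaka.
Among Amari, Novak, Espinoza and Ferreira, by board role: Amari and Novak (Lead Independent Director) before Espinoza and Ferreira (Executive Director).
Amari and Novak are each not a committee chair, so the next rule applies.
Among Amari and Novak, alphabetically by surname: Amari before Novak.
Espinoza and Ferreira are each a committee chair, so the next rule applies.
Among Espinoza and Ferreira, alphabetically by surname: Espinoza before Ferreira.
Order: Kowalski, Obi, Osei, Salazar, Tanaka, Amari, Novak, Espinoza, Ferreira.

Ferreira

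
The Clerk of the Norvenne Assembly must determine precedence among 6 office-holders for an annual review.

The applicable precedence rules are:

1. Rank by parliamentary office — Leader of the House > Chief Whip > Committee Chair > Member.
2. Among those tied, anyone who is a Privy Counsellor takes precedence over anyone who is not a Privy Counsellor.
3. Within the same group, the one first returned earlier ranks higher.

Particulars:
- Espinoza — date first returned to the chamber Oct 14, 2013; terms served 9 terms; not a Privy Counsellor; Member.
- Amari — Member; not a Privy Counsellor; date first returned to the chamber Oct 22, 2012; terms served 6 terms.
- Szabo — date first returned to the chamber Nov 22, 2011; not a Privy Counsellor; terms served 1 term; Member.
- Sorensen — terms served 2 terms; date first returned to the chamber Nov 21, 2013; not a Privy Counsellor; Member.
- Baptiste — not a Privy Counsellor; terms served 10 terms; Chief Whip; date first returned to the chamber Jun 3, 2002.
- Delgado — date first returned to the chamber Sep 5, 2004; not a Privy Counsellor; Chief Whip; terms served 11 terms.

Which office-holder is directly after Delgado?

Szabo

By parliamentary office: Baptiste and Delgado (Chief Whip); then Szabo, Amari, Espinoza and Sorensen (Member).
Baptiste and Delgado are each not a Privy Counsellor, so the next rule applies.
Among Baptiste and Delgado, by date first returned to the chamber (earlier first): Baptiste (Jun 3, 2002) before Delgado (Sep 5, 2004).
Szabo, Amari, Espinoza and Sorensen are each not a Privy Counsellor, so the next rule applies.
Among Szabo, Amari, Espinoza and Sorensen, by date first returned to the chamber (earlier first): Szabo (Nov 22, 2011) before Amari (Oct 22, 2012) before Espinoza (Oct 14, 2013) before Sorensen (Nov 21, 2013).
Order: Baptiste, Delgado, Szabo, Amari, Espinoza, Sorensen.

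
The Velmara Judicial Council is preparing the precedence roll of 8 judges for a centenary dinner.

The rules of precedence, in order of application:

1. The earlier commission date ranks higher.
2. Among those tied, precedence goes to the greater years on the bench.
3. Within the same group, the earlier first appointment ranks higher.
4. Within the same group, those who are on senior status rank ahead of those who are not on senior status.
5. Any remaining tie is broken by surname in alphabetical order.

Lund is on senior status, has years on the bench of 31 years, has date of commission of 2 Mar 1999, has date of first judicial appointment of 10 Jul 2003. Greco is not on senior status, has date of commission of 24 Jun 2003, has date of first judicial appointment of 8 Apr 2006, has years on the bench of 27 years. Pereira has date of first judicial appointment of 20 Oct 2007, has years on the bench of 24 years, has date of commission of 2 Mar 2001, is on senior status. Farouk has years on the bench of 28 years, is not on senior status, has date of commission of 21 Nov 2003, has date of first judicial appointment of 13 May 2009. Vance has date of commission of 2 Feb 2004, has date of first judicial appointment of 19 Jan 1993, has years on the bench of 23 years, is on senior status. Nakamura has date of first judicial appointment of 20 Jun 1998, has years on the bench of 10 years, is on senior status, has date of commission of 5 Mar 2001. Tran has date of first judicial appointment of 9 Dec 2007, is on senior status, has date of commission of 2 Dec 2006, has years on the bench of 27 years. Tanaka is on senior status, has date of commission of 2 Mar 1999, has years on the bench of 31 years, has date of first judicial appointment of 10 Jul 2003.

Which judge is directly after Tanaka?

By date of commission (earlier first): Lund and Tanaka (both 2 Mar 1999); then Pereira (2 Mar 2001); then Nakamura (5 Mar 2001); then Greco (24 Jun 2003); then Farouk (21 Nov 2003); then Vance (2 Feb 2004); then Tran (2 Dec 2006).
Lund and Tanaka both have years on the bench 31 years, so the next rule applies.
Lund and Tanaka both have date of first judicial appointment 10 Jul 2003, so the next rule applies.
Lund and Tanaka are each on senior status, so the next rule applies.
Among Lund and Tanaka, alphabetically by surname: Lund before Tanaka.
Order: Lund, Tanaka, Pereira, Nakamura, Greco, Farouk, Vance, Tran.

Pereira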